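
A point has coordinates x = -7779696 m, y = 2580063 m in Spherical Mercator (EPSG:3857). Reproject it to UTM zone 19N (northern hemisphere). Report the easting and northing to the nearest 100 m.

Web Mercator inverse (R = 6378137 m) → φ = 22.56969658°, λ = -69.88619823°.
UTM 19N forward: E = 408893.152 m, N = 2496157.023 m.

E 408900 m, N 2496200 m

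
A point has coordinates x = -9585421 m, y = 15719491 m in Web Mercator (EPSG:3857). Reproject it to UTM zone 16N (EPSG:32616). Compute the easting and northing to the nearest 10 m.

Web Mercator inverse (R = 6378137 m) → φ = 80.27809956°, λ = -86.10730189°.
UTM 16N forward: E = 516828.480 m, N = 8912755.452 m.

E 516830 m, N 8912760 m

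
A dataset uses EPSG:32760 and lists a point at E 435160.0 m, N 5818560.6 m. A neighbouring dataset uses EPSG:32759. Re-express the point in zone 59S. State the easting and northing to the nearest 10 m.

E 963690 m, N 5805750 m

UTM 60S → geographic: φ = -37.77800038°, λ = 176.26370014°.
UTM 59S (λ₀ = 171°) forward: E = 963692.229 m, N = 5805746.866 m.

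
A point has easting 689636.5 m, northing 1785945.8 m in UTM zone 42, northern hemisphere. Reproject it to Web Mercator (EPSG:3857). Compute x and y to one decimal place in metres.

x 7878469.9 m, y 1821682.9 m

Unproject from UTM 42N (λ₀ = 69°) → φ = 16.14639988°, λ = 70.77349959°.
Web Mercator (R = 6378137 m): x = 7878469.936 m, y = 1821682.925 m.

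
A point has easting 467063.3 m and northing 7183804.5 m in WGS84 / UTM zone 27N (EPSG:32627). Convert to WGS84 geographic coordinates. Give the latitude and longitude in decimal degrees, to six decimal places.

Zone 27N: λ₀ = -21°, k₀ = 0.9996, false easting 500000 m.
Meridian distance M = (N − FN)/k₀ = 7186679.2 m.
Inverse transverse Mercator on WGS84 gives φ = 64.77720037°, λ = -21.69269938°.

lat 64.777200°, lon -21.692699°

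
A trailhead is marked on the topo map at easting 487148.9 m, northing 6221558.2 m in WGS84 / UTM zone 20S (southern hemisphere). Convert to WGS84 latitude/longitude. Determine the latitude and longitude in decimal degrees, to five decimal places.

Zone 20S: λ₀ = -63°, k₀ = 0.9996, false easting 500000 m, false northing 10000000 m.
Meridian distance M = (N − FN)/k₀ = -3779953.8 m.
Inverse transverse Mercator on WGS84 gives φ = -34.14679964°, λ = -63.13939994°.

lat -34.14680°, lon -63.13940°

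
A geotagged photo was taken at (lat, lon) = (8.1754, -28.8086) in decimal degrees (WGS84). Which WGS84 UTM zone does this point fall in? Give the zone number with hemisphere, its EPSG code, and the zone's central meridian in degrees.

Zone 26N (EPSG:32626), central meridian -27°

UTM zone = ⌊(λ + 180)/6⌋ + 1; -28.8086° ∈ [-30°, -24°) → zone 26.
Hemisphere: N (φ ≥ 0).
Central meridian λ₀ = 6×26 − 183 = -27°.
EPSG code: 32626.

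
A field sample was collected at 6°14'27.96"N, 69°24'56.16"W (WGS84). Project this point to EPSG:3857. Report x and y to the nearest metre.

Web Mercator is spherical with R = a = 6378137 m.
x = R·λ = 6378137 × -1.211530772 = -7727309.245 m.
y = R·ln tan(π/4 + φ/2) = 6378137 × 0.109143794 = 696134.073 m.

x -7727309 m, y 696134 m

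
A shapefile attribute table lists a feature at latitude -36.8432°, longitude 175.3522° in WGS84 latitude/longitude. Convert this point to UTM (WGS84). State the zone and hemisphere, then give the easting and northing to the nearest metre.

Longitude 175.3522° lies in the 6° band [174°, 180°), giving zone 60; latitude is south of the equator, so 60S.
Zone 60 central meridian λ₀ = 6×60 − 183 = 177°; Δλ = -1.6478°.
Transverse Mercator on WGS84 with k₀ = 0.9996 gives E = 353078.985 m, N = 5921254.706 m.

Zone 60S: E 353079 m, N 5921255 m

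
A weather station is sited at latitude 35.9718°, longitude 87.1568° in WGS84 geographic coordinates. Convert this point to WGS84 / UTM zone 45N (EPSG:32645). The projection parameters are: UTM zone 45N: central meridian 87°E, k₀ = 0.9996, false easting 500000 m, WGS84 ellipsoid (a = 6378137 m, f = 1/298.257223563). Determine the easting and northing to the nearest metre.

Zone 45 central meridian λ₀ = 6×45 − 183 = 87°; Δλ = +0.1568°.
Transverse Mercator on WGS84 with k₀ = 0.9996 gives E = 514137.046 m, N = 3980832.031 m.

E 514137 m, N 3980832 m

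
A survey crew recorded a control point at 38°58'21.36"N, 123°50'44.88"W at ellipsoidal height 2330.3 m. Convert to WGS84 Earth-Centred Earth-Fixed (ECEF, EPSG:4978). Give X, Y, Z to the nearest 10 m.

WGS84: a = 6378137 m, e² = 0.006694380; N(φ) = a/√(1−e²sin²φ) = 6386598.906 m.
X = (N+h)·cosφ·cosλ = -2766448.172 m; Y = (N+h)·cosφ·sinλ = -4125333.609 m; Z = (N(1−e²)+h)·sinφ = 3991418.268 m.

X -2766450 m, Y -4125330 m, Z 3991420 m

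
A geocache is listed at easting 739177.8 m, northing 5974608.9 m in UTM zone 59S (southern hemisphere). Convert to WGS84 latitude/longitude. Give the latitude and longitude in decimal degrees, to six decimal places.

Zone 59S: λ₀ = 171°, k₀ = 0.9996, false easting 500000 m, false northing 10000000 m.
Meridian distance M = (N − FN)/k₀ = -4027001.9 m.
Inverse transverse Mercator on WGS84 gives φ = -36.34390035°, λ = 173.66509986°.

lat -36.343900°, lon 173.665100°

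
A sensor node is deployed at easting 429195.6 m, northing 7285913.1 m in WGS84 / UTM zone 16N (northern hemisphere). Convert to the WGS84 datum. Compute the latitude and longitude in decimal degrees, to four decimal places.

lat 65.6872°, lon -88.5413°

Zone 16N: λ₀ = -87°, k₀ = 0.9996, false easting 500000 m.
Meridian distance M = (N − FN)/k₀ = 7288828.6 m.
Inverse transverse Mercator on WGS84 gives φ = 65.68719965°, λ = -88.54129925°.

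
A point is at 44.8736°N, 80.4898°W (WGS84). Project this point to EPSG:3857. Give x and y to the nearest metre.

Web Mercator is spherical with R = a = 6378137 m.
x = R·λ = 6378137 × -1.404812024 = -8960083.550 m.
y = R·ln tan(π/4 + φ/2) = 6378137 × 0.878257130 = 5601644.294 m.

x -8960084 m, y 5601644 m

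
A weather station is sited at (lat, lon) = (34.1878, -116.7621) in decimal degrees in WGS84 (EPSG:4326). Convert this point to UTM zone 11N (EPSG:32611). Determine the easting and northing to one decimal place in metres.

Zone 11 central meridian λ₀ = 6×11 − 183 = -117°; Δλ = +0.2379°.
Transverse Mercator on WGS84 with k₀ = 0.9996 gives E = 521921.107 m, N = 3783004.760 m.

E 521921.1 m, N 3783004.8 m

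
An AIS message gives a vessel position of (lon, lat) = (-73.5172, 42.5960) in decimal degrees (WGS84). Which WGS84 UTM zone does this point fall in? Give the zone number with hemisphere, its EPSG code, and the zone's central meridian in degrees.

UTM zone = ⌊(λ + 180)/6⌋ + 1; -73.5172° ∈ [-78°, -72°) → zone 18.
Hemisphere: N (φ ≥ 0).
Central meridian λ₀ = 6×18 − 183 = -75°.
EPSG code: 32618.

Zone 18N (EPSG:32618), central meridian -75°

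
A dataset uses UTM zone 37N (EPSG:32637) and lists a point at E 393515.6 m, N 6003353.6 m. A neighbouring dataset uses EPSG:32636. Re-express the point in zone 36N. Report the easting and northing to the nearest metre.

E 785144 m, N 6010946 m

UTM 37N → geographic: φ = 54.16719966°, λ = 37.36890067°.
UTM 36N (λ₀ = 33°) forward: E = 785143.658 m, N = 6010945.575 m.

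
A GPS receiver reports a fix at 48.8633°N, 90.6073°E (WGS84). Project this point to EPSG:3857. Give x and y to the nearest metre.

Web Mercator is spherical with R = a = 6378137 m.
x = R·λ = 6378137 × 1.581395711 = 10086358.498 m.
y = R·ln tan(π/4 + φ/2) = 6378137 × 0.980176189 = 6251698.015 m.

x 10086358 m, y 6251698 m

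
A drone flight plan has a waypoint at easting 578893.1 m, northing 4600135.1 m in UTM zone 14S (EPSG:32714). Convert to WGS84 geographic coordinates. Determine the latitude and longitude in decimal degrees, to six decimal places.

Zone 14S: λ₀ = -99°, k₀ = 0.9996, false easting 500000 m, false northing 10000000 m.
Meridian distance M = (N − FN)/k₀ = -5402025.7 m.
Inverse transverse Mercator on WGS84 gives φ = -48.74680023°, λ = -97.92679978°.

lat -48.746800°, lon -97.926800°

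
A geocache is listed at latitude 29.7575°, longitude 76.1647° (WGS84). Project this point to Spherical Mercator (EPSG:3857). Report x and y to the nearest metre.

x 8478616 m, y 3472417 m

Web Mercator is spherical with R = a = 6378137 m.
x = R·λ = 6378137 × 1.329324789 = 8478615.620 m.
y = R·ln tan(π/4 + φ/2) = 6378137 × 0.544424910 = 3472416.660 m.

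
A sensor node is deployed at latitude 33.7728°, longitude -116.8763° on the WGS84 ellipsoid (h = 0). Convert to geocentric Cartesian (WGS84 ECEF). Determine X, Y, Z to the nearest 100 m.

WGS84: a = 6378137 m, e² = 0.006694380; N(φ) = a/√(1−e²sin²φ) = 6384744.599 m.
X = (N+h)·cosφ·cosλ = -2399252.877 m; Y = (N+h)·cosφ·sinλ = -4734038.029 m; Z = (N(1−e²)+h)·sinφ = 3525526.019 m.

X -2399300 m, Y -4734000 m, Z 3525500 m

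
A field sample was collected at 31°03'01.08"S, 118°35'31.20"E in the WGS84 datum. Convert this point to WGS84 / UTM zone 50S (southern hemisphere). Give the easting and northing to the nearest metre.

E 651911 m, N 6563735 m

Zone 50 central meridian λ₀ = 6×50 − 183 = 117°; Δλ = +1.5920°.
Transverse Mercator on WGS84 with k₀ = 0.9996 gives E = 651911.351 m, N = 6563734.803 m.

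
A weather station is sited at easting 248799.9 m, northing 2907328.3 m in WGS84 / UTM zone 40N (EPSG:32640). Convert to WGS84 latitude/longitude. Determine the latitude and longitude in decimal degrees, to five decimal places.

lat 26.26370°, lon 54.48480°

Zone 40N: λ₀ = 57°, k₀ = 0.9996, false easting 500000 m.
Meridian distance M = (N − FN)/k₀ = 2908491.7 m.
Inverse transverse Mercator on WGS84 gives φ = 26.26369978°, λ = 54.48480040°.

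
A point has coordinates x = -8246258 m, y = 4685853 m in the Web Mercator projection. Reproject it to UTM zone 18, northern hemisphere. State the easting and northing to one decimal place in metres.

E 580171.6 m, N 4289383.1 m

Web Mercator inverse (R = 6378137 m) → φ = 38.74950104°, λ = -74.07739598°.
UTM 18N forward: E = 580171.586 m, N = 4289383.079 m.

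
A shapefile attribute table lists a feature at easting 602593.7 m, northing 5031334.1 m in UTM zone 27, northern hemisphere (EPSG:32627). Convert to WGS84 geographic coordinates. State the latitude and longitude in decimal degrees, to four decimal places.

Zone 27N: λ₀ = -21°, k₀ = 0.9996, false easting 500000 m.
Meridian distance M = (N − FN)/k₀ = 5033347.4 m.
Inverse transverse Mercator on WGS84 gives φ = 45.42800009°, λ = -19.68849989°.

lat 45.4280°, lon -19.6885°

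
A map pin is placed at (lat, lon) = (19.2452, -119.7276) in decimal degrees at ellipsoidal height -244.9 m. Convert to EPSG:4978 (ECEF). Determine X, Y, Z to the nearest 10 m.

WGS84: a = 6378137 m, e² = 0.006694380; N(φ) = a/√(1−e²sin²φ) = 6380457.684 m.
X = (N+h)·cosφ·cosλ = -2986997.190 m; Y = (N+h)·cosφ·sinλ = -5230907.023 m; Z = (N(1−e²)+h)·sinφ = 2088913.073 m.

X -2987000 m, Y -5230910 m, Z 2088910 m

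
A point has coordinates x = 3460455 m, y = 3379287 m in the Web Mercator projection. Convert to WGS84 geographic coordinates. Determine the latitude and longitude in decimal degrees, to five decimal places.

R = 6378137 m. λ = x/R = 31.08579617°.
φ = 2·arctan(exp(y/R)) − 90° = 2·arctan(1.69863) − 90° = 29.02860253°.

lat 29.02860°, lon 31.08580°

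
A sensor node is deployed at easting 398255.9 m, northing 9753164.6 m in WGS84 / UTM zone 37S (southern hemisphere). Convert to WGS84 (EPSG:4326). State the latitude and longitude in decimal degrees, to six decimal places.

lat -2.232900°, lon 38.085000°

Zone 37S: λ₀ = 39°, k₀ = 0.9996, false easting 500000 m, false northing 10000000 m.
Meridian distance M = (N − FN)/k₀ = -246934.2 m.
Inverse transverse Mercator on WGS84 gives φ = -2.23289955°, λ = 38.08500036°.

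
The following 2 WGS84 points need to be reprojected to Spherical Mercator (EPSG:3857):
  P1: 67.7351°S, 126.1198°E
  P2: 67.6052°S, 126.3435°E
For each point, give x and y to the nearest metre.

Web Mercator: x = R·λ, y = R·ln tan(π/4+φ/2), R = 6378137 m.
P1 (-67.7351°, 126.1198°) → (14039591.915, -10368725.360) m.
P2 (-67.6052°, 126.3435°) → (14064494.085, -10330665.369) m.

P1: x 14039592 m, y -10368725 m; P2: x 14064494 m, y -10330665 m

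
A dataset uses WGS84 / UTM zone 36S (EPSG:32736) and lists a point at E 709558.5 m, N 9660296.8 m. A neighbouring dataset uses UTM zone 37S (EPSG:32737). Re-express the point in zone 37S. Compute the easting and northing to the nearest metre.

E 42430 m, N 9659600 m

UTM 36S → geographic: φ = -3.07169968°, λ = 34.88560005°.
UTM 37S (λ₀ = 39°) forward: E = 42429.885 m, N = 9659600.118 m.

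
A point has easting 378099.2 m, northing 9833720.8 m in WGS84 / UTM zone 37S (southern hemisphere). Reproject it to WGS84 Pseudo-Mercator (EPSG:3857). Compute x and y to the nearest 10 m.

x 4219480 m, y -167450 m

Unproject from UTM 37S (λ₀ = 39°) → φ = -1.50409976°, λ = 37.90420040°.
Web Mercator (R = 6378137 m): x = 4219476.287 m, y = -167454.854 m.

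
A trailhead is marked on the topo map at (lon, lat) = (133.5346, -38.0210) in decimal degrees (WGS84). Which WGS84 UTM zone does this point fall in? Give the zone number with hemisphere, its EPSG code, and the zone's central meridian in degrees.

UTM zone = ⌊(λ + 180)/6⌋ + 1; 133.5346° ∈ [132°, 138°) → zone 53.
Hemisphere: S (φ < 0).
Central meridian λ₀ = 6×53 − 183 = 135°.
EPSG code: 32753.

Zone 53S (EPSG:32753), central meridian 135°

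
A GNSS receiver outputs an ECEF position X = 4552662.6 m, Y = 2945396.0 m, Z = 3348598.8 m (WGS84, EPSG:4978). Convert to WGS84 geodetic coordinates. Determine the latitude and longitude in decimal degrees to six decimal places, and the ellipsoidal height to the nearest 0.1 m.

lat 31.869800°, lon 32.901300°, h 794.7 m

λ = atan2(Y, X) = 32.90129955°; p = √(X²+Y²) = 5422369.8 m.
Bowring's method on WGS84 (a = 6378137 m, b = 6356752.314 m) gives φ = 31.86979994°, h = 794.693 m.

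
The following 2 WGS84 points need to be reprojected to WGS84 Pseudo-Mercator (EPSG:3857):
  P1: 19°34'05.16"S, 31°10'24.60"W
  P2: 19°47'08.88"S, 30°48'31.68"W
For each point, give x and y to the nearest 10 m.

Web Mercator: x = R·λ, y = R·ln tan(π/4+φ/2), R = 6378137 m.
P1 (-19.5681°, -31.1735°) → (-3470218.146, -2221936.020) m.
P2 (-19.7858°, -30.8088°) → (-3429619.928, -2247673.186) m.

P1: x -3470220 m, y -2221940 m; P2: x -3429620 m, y -2247670 m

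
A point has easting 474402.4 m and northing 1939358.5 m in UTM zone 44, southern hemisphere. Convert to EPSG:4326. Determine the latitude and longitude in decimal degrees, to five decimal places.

Zone 44S: λ₀ = 81°, k₀ = 0.9996, false easting 500000 m, false northing 10000000 m.
Meridian distance M = (N − FN)/k₀ = -8063867.0 m.
Inverse transverse Mercator on WGS84 gives φ = -72.64139965°, λ = 80.23130093°.

lat -72.64140°, lon 80.23130°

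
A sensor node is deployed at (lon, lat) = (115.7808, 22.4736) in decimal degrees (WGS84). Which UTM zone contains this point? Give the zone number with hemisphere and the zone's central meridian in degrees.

UTM zone = ⌊(λ + 180)/6⌋ + 1; 115.7808° ∈ [114°, 120°) → zone 50.
Hemisphere: N (φ ≥ 0).
Central meridian λ₀ = 6×50 − 183 = 117°.

Zone 50N, central meridian 117°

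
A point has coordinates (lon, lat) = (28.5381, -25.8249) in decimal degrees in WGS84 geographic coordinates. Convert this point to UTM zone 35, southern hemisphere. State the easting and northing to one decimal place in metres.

E 654168.5 m, N 7142805.6 m

Zone 35 central meridian λ₀ = 6×35 − 183 = 27°; Δλ = +1.5381°.
Transverse Mercator on WGS84 with k₀ = 0.9996 gives E = 654168.510 m, N = 7142805.559 m.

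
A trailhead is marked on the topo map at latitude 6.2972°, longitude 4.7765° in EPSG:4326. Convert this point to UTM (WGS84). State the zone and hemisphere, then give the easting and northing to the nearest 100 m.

Zone 31N: E 696500 m, N 696400 m

Longitude 4.7765° lies in the 6° band [0°, 6°), giving zone 31; latitude is north of the equator, so 31N.
Zone 31 central meridian λ₀ = 6×31 − 183 = 3°; Δλ = +1.7765°.
Transverse Mercator on WGS84 with k₀ = 0.9996 gives E = 696526.087 m, N = 696392.145 m.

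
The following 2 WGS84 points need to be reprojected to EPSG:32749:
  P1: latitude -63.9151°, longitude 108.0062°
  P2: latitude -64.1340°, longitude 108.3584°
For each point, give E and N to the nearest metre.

P1: E 353164 m, N 2909000 m; P2: E 371441 m, N 2885386 m

UTM zone 49S: λ₀ = 111°, k₀ = 0.9996.
P1 (-63.9151°, 108.0062°) → (353163.599, 2908999.855) m.
P2 (-64.1340°, 108.3584°) → (371440.945, 2885386.375) m.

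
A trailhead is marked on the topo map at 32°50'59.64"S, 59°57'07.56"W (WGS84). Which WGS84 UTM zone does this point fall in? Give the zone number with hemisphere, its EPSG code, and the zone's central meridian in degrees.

UTM zone = ⌊(λ + 180)/6⌋ + 1; -59.9521° ∈ [-60°, -54°) → zone 21.
Hemisphere: S (φ < 0).
Central meridian λ₀ = 6×21 − 183 = -57°.
EPSG code: 32721.

Zone 21S (EPSG:32721), central meridian -57°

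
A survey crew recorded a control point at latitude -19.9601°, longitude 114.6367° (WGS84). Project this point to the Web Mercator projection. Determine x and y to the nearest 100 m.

x 12761300 m, y -2268300 m

Web Mercator is spherical with R = a = 6378137 m.
x = R·λ = 6378137 × 2.000787859 = 12761299.070 m.
y = R·ln tan(π/4 + φ/2) = 6378137 × -0.355637520 = -2268304.823 m.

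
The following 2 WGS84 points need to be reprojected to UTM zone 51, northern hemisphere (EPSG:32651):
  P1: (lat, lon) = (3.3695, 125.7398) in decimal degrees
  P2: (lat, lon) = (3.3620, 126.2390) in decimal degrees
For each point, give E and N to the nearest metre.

P1: E 804464 m, N 372863 m; P2: E 859995 m, N 372204 m

UTM zone 51N: λ₀ = 123°, k₀ = 0.9996.
P1 (3.3695°, 125.7398°) → (804463.648, 372863.399) m.
P2 (3.3620°, 126.2390°) → (859995.204, 372203.513) m.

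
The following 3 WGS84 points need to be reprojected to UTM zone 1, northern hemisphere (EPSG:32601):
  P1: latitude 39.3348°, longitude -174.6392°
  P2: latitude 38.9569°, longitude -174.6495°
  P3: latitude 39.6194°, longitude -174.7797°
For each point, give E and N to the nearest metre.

UTM zone 1N: λ₀ = -177°, k₀ = 0.9996.
P1 (39.3348°, -174.6392°) → (703470.357, 4356588.621) m.
P2 (38.9569°, -174.6495°) → (703669.429, 4314621.214) m.
P3 (39.6194°, -174.7797°) → (690581.172, 4387871.133) m.

P1: E 703470 m, N 4356589 m; P2: E 703669 m, N 4314621 m; P3: E 690581 m, N 4387871 m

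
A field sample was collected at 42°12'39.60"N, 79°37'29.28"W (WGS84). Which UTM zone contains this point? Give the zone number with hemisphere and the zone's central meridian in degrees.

UTM zone = ⌊(λ + 180)/6⌋ + 1; -79.6248° ∈ [-84°, -78°) → zone 17.
Hemisphere: N (φ ≥ 0).
Central meridian λ₀ = 6×17 − 183 = -81°.

Zone 17N, central meridian -81°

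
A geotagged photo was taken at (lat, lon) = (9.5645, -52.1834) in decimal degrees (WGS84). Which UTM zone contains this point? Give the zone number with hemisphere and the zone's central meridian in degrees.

Zone 22N, central meridian -51°

UTM zone = ⌊(λ + 180)/6⌋ + 1; -52.1834° ∈ [-54°, -48°) → zone 22.
Hemisphere: N (φ ≥ 0).
Central meridian λ₀ = 6×22 − 183 = -51°.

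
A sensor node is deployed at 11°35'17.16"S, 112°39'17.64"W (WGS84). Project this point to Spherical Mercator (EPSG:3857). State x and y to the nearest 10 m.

Web Mercator is spherical with R = a = 6378137 m.
x = R·λ = 6378137 × -1.966198924 = -12540686.103 m.
y = R·ln tan(π/4 + φ/2) = 6378137 × -0.203643621 = -1298866.914 m.

x -12540690 m, y -1298870 m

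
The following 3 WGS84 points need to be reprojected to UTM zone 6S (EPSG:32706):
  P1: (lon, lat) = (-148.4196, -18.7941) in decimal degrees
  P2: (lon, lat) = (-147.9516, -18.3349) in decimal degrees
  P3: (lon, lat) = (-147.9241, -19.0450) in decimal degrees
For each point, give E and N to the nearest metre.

UTM zone 6S: λ₀ = -147°, k₀ = 0.9996.
P1 (-18.7941°, -148.4196°) → (350392.228, 7921357.486) m.
P2 (-18.3349°, -147.9516°) → (399449.273, 7972499.095) m.
P3 (-19.0450°, -147.9241°) → (402761.409, 7893937.490) m.

P1: E 350392 m, N 7921357 m; P2: E 399449 m, N 7972499 m; P3: E 402761 m, N 7893937 m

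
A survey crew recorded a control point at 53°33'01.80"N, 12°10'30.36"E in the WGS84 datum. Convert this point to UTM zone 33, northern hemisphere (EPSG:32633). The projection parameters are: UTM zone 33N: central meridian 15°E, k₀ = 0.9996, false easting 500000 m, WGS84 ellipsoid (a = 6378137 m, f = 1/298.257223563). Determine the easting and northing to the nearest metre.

Zone 33 central meridian λ₀ = 6×33 − 183 = 15°; Δλ = -2.8249°.
Transverse Mercator on WGS84 with k₀ = 0.9996 gives E = 312862.295 m, N = 5937224.098 m.

E 312862 m, N 5937224 m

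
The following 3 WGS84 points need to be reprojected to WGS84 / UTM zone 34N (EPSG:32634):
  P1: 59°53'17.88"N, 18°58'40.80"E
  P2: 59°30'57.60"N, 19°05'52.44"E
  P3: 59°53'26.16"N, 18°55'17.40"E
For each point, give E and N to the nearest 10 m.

UTM zone 34N: λ₀ = 21°, k₀ = 0.9996.
P1 (59.8883°, 18.9780°) → (386849.213, 6640698.929) m.
P2 (59.5160°, 19.0979°) → (392369.021, 6599051.030) m.
P3 (59.8906°, 18.9215°) → (383696.201, 6641052.878) m.

P1: E 386850 m, N 6640700 m; P2: E 392370 m, N 6599050 m; P3: E 383700 m, N 6641050 m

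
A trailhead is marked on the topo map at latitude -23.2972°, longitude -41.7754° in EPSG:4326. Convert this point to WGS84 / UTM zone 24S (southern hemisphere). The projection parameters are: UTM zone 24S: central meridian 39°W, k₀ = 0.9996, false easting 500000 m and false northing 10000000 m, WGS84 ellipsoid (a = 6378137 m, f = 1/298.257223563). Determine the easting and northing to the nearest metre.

E 216122 m, N 7420859 m

Zone 24 central meridian λ₀ = 6×24 − 183 = -39°; Δλ = -2.7754°.
Transverse Mercator on WGS84 with k₀ = 0.9996 gives E = 216122.467 m, N = 7420858.953 m.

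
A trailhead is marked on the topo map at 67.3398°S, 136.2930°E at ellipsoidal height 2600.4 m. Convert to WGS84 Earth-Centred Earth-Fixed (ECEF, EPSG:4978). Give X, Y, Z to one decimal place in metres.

X -1782129.9 m, Y 1703456.9 m, Z -5865516.6 m

WGS84: a = 6378137 m, e² = 0.006694380; N(φ) = a/√(1−e²sin²φ) = 6396395.146 m.
X = (N+h)·cosφ·cosλ = -1782129.861 m; Y = (N+h)·cosφ·sinλ = 1703456.895 m; Z = (N(1−e²)+h)·sinφ = -5865516.598 m.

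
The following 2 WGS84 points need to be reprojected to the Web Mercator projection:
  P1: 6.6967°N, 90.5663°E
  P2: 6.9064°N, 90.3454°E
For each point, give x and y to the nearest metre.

Web Mercator: x = R·λ, y = R·ln tan(π/4+φ/2), R = 6378137 m.
P1 (6.6967°, 90.5663°) → (10081794.399, 747176.348) m.
P2 (6.9064°, 90.3454°) → (10057203.924, 770685.509) m.

P1: x 10081794 m, y 747176 m; P2: x 10057204 m, y 770686 m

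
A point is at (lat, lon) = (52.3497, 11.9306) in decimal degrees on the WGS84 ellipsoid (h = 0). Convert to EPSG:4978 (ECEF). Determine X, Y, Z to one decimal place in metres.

X 3819888.7 m, Y 807107.7 m, Z 5026665.8 m

WGS84: a = 6378137 m, e² = 0.006694380; N(φ) = a/√(1−e²sin²φ) = 6391562.298 m.
X = (N+h)·cosφ·cosλ = 3819888.719 m; Y = (N+h)·cosφ·sinλ = 807107.738 m; Z = (N(1−e²)+h)·sinφ = 5026665.845 m.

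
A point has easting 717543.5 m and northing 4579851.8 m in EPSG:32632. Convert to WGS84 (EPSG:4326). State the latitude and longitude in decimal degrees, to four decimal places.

lat 41.3408°, lon 11.6000°

Zone 32N: λ₀ = 9°, k₀ = 0.9996, false easting 500000 m.
Meridian distance M = (N − FN)/k₀ = 4581684.5 m.
Inverse transverse Mercator on WGS84 gives φ = 41.34080033°, λ = 11.60000059°.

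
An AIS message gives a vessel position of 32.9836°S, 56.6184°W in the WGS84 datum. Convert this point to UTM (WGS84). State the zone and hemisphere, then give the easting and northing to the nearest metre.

Zone 21S: E 535654 m, N 6350467 m

Longitude -56.6184° lies in the 6° band [-60°, -54°), giving zone 21; latitude is south of the equator, so 21S.
Zone 21 central meridian λ₀ = 6×21 − 183 = -57°; Δλ = +0.3816°.
Transverse Mercator on WGS84 with k₀ = 0.9996 gives E = 535654.184 m, N = 6350466.521 m.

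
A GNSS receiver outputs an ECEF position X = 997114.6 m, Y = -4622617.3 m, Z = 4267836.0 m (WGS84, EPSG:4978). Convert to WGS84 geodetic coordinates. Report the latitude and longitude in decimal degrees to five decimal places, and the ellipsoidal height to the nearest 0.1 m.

lat 42.25750°, lon -77.82760°, h 1516.5 m

λ = atan2(Y, X) = -77.82760027°; p = √(X²+Y²) = 4728935.2 m.
Bowring's method on WGS84 (a = 6378137 m, b = 6356752.314 m) gives φ = 42.25749997°, h = 1516.521 m.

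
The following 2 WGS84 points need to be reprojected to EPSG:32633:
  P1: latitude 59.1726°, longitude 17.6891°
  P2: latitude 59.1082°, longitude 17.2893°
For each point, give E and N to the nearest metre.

P1: E 653694 m, N 6562369 m; P2: E 631096 m, N 6554348 m

UTM zone 33N: λ₀ = 15°, k₀ = 0.9996.
P1 (59.1726°, 17.6891°) → (653694.327, 6562369.395) m.
P2 (59.1082°, 17.2893°) → (631096.215, 6554348.197) m.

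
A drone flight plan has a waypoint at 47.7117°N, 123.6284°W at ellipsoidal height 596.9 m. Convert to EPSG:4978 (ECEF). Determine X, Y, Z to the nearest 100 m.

WGS84: a = 6378137 m, e² = 0.006694380; N(φ) = a/√(1−e²sin²φ) = 6389852.510 m.
X = (N+h)·cosφ·cosλ = -2381296.156 m; Y = (N+h)·cosφ·sinλ = -3580287.432 m; Z = (N(1−e²)+h)·sinφ = 4695808.833 m.

X -2381300 m, Y -3580300 m, Z 4695800 m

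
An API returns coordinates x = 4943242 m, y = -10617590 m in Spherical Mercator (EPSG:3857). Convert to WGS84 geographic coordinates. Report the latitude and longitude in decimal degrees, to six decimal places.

lat -68.567001°, lon 44.405898°

R = 6378137 m. λ = x/R = 44.40589842°.
φ = 2·arctan(exp(y/R)) − 90° = 2·arctan(0.18925) − 90° = -68.56700070°.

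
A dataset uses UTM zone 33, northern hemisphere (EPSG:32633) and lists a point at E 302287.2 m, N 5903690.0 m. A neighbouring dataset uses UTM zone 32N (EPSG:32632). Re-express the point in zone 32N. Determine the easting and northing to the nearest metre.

E 702609 m, N 5903896 m

UTM 33N → geographic: φ = 53.24559957°, λ = 12.03670073°.
UTM 32N (λ₀ = 9°) forward: E = 702608.896 m, N = 5903895.585 m.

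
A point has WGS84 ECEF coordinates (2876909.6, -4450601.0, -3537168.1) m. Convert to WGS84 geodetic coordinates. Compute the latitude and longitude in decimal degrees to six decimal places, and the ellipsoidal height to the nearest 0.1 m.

λ = atan2(Y, X) = -57.12099937°; p = √(X²+Y²) = 5299477.2 m.
Bowring's method on WGS84 (a = 6378137 m, b = 6356752.314 m) gives φ = -33.89930029°, h = -23.001 m.

lat -33.899300°, lon -57.120999°, h -23.0 m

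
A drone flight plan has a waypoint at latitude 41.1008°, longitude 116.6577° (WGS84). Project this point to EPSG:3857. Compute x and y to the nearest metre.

x 12986276 m, y 5027221 m

Web Mercator is spherical with R = a = 6378137 m.
x = R·λ = 6378137 × 2.036060963 = 12986275.761 m.
y = R·ln tan(π/4 + φ/2) = 6378137 × 0.788195837 = 5027221.029 m.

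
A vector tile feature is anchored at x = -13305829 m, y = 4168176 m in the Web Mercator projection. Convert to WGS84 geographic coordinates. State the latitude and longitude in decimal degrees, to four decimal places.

lat 35.0316°, lon -119.5283°

R = 6378137 m. λ = x/R = -119.52829559°.
φ = 2·arctan(exp(y/R)) − 90° = 2·arctan(1.92228) − 90° = 35.03159789°.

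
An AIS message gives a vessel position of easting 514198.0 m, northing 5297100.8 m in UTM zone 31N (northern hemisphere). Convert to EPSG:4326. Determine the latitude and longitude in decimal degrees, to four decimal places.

Zone 31N: λ₀ = 3°, k₀ = 0.9996, false easting 500000 m.
Meridian distance M = (N − FN)/k₀ = 5299220.5 m.
Inverse transverse Mercator on WGS84 gives φ = 47.82709984°, λ = 3.18970023°.

lat 47.8271°, lon 3.1897°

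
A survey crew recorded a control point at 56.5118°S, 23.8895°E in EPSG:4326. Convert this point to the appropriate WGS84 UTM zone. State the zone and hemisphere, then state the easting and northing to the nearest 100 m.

Longitude 23.8895° lies in the 6° band [18°, 24°), giving zone 34; latitude is south of the equator, so 34S.
Zone 34 central meridian λ₀ = 6×34 − 183 = 21°; Δλ = +2.8895°.
Transverse Mercator on WGS84 with k₀ = 0.9996 gives E = 677793.549 m, N = 3733215.837 m.

Zone 34S: E 677800 m, N 3733200 m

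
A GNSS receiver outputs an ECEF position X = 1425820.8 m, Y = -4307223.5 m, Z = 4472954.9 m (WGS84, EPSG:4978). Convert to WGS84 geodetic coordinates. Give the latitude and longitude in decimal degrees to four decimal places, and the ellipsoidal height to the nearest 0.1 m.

λ = atan2(Y, X) = -71.68390004°; p = √(X²+Y²) = 4537084.9 m.
Bowring's method on WGS84 (a = 6378137 m, b = 6356752.314 m) gives φ = 44.78450029°, h = 3651.657 m.

lat 44.7845°, lon -71.6839°, h 3651.7 m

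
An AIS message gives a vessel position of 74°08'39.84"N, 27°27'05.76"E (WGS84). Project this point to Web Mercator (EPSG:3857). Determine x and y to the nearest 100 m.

x 3055900 m, y 12574100 m

Web Mercator is spherical with R = a = 6378137 m.
x = R·λ = 6378137 × 0.479120805 = 3055898.133 m.
y = R·ln tan(π/4 + φ/2) = 6378137 × 1.971440996 = 12574120.761 m.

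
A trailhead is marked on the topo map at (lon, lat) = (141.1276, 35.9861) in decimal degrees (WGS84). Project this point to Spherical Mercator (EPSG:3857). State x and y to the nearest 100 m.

x 15710300 m, y 4298700 m

Web Mercator is spherical with R = a = 6378137 m.
x = R·λ = 6378137 × 2.463141285 = 15710252.569 m.
y = R·ln tan(π/4 + φ/2) = 6378137 × 0.673975633 = 4298708.922 m.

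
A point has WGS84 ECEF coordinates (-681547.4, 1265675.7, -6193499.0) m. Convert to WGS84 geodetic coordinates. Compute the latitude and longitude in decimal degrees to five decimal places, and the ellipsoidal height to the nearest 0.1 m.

λ = atan2(Y, X) = 118.30179858°; p = √(X²+Y²) = 1437512.4 m.
Bowring's method on WGS84 (a = 6378137 m, b = 6356752.314 m) gives φ = -77.01749966°, h = 294.074 m.

lat -77.01750°, lon 118.30180°, h 294.1 m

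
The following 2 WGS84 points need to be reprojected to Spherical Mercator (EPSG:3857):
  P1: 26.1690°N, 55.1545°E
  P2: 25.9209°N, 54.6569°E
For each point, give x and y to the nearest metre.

P1: x 6139771 m, y 3020027 m; P2: x 6084378 m, y 2989287 m

Web Mercator: x = R·λ, y = R·ln tan(π/4+φ/2), R = 6378137 m.
P1 (26.1690°, 55.1545°) → (6139770.855, 3020027.418) m.
P2 (25.9209°, 54.6569°) → (6084378.276, 2989287.364) m.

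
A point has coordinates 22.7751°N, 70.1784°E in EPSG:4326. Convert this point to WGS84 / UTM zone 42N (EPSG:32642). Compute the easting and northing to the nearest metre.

E 620969 m, N 2519105 m

Zone 42 central meridian λ₀ = 6×42 − 183 = 69°; Δλ = +1.1784°.
Transverse Mercator on WGS84 with k₀ = 0.9996 gives E = 620969.388 m, N = 2519105.363 m.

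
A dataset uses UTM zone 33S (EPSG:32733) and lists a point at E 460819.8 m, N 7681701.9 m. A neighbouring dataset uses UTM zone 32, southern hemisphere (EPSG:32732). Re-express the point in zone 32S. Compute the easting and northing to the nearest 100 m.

UTM 33S → geographic: φ = -20.96480023°, λ = 14.62309959°.
UTM 32S (λ₀ = 9°) forward: E = 1085242.713 m, N = 7671449.759 m.

E 1085200 m, N 7671400 m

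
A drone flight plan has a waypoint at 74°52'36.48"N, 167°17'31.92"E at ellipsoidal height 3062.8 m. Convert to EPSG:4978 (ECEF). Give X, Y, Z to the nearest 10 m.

X -1629130 m, Y 367370 m, Z 6138150 m

WGS84: a = 6378137 m, e² = 0.006694380; N(φ) = a/√(1−e²sin²φ) = 6398126.277 m.
X = (N+h)·cosφ·cosλ = -1629132.621 m; Y = (N+h)·cosφ·sinλ = 367373.946 m; Z = (N(1−e²)+h)·sinφ = 6138149.030 m.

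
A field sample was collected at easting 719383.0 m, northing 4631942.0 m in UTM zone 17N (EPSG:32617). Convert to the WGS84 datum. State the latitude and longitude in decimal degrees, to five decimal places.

Zone 17N: λ₀ = -81°, k₀ = 0.9996, false easting 500000 m.
Meridian distance M = (N − FN)/k₀ = 4633795.5 m.
Inverse transverse Mercator on WGS84 gives φ = 41.80899993°, λ = -78.35899954°.

lat 41.80900°, lon -78.35900°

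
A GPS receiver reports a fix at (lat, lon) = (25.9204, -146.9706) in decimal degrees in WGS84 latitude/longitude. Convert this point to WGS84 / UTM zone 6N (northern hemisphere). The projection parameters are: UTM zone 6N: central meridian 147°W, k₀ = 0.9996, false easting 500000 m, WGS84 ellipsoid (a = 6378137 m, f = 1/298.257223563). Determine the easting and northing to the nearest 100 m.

E 502900 m, N 2866900 m

Zone 6 central meridian λ₀ = 6×6 − 183 = -147°; Δλ = +0.0294°.
Transverse Mercator on WGS84 with k₀ = 0.9996 gives E = 502944.264 m, N = 2866869.021 m.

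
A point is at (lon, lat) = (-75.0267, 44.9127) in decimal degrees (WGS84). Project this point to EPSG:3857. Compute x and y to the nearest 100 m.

Web Mercator is spherical with R = a = 6378137 m.
x = R·λ = 6378137 × -1.309462942 = -8351934.040 m.
y = R·ln tan(π/4 + φ/2) = 6378137 × 0.879220428 = 5607788.342 m.

x -8351900 m, y 5607800 m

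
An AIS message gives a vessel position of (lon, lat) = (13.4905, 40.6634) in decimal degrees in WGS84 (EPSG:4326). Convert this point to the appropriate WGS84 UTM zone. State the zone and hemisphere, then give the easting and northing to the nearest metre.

Zone 33N: E 372403 m, N 4502488 m

Longitude 13.4905° lies in the 6° band [12°, 18°), giving zone 33; latitude is north of the equator, so 33N.
Zone 33 central meridian λ₀ = 6×33 − 183 = 15°; Δλ = -1.5095°.
Transverse Mercator on WGS84 with k₀ = 0.9996 gives E = 372402.842 m, N = 4502487.747 m.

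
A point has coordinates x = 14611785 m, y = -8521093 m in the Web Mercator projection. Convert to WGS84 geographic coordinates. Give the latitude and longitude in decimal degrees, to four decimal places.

lat -60.5406°, lon 131.2599°

R = 6378137 m. λ = x/R = 131.25989794°.
φ = 2·arctan(exp(y/R)) − 90° = 2·arctan(0.26290) − 90° = -60.54060148°.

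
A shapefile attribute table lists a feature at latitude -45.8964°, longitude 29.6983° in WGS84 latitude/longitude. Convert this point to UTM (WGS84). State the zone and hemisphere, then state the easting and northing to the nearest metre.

Zone 35S: E 709323 m, N 4913922 m

Longitude 29.6983° lies in the 6° band [24°, 30°), giving zone 35; latitude is south of the equator, so 35S.
Zone 35 central meridian λ₀ = 6×35 − 183 = 27°; Δλ = +2.6983°.
Transverse Mercator on WGS84 with k₀ = 0.9996 gives E = 709322.887 m, N = 4913922.386 m.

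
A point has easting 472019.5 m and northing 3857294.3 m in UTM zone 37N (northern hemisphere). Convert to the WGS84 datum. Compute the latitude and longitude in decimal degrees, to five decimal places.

lat 34.85760°, lon 38.69390°

Zone 37N: λ₀ = 39°, k₀ = 0.9996, false easting 500000 m.
Meridian distance M = (N − FN)/k₀ = 3858837.8 m.
Inverse transverse Mercator on WGS84 gives φ = 34.85759955°, λ = 38.69389980°.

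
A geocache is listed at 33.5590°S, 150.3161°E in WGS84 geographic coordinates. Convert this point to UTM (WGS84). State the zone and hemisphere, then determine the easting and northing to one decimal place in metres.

Zone 56S: E 250838.5 m, N 6283512.1 m

Longitude 150.3161° lies in the 6° band [150°, 156°), giving zone 56; latitude is south of the equator, so 56S.
Zone 56 central meridian λ₀ = 6×56 − 183 = 153°; Δλ = -2.6839°.
Transverse Mercator on WGS84 with k₀ = 0.9996 gives E = 250838.487 m, N = 6283512.092 m.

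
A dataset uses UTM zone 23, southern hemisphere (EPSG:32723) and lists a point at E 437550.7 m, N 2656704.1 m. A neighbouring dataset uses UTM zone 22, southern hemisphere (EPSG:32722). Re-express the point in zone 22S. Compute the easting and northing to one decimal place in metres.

UTM 23S → geographic: φ = -66.20360008°, λ = -46.38710034°.
UTM 22S (λ₀ = -51°) forward: E = 707541.820 m, N = 2649745.972 m.

E 707541.8 m, N 2649746.0 m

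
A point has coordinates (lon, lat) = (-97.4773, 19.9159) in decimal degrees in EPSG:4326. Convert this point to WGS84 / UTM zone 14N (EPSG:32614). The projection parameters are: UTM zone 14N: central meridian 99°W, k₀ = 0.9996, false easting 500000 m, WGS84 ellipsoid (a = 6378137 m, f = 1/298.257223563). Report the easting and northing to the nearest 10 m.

E 659380 m, N 2202900 m

Zone 14 central meridian λ₀ = 6×14 − 183 = -99°; Δλ = +1.5227°.
Transverse Mercator on WGS84 with k₀ = 0.9996 gives E = 659381.307 m, N = 2202896.396 m.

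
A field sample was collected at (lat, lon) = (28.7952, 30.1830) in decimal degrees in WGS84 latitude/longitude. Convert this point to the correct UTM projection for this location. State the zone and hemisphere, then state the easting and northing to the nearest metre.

Zone 36N: E 225025 m, N 3188554 m

Longitude 30.1830° lies in the 6° band [30°, 36°), giving zone 36; latitude is north of the equator, so 36N.
Zone 36 central meridian λ₀ = 6×36 − 183 = 33°; Δλ = -2.8170°.
Transverse Mercator on WGS84 with k₀ = 0.9996 gives E = 225025.499 m, N = 3188553.567 m.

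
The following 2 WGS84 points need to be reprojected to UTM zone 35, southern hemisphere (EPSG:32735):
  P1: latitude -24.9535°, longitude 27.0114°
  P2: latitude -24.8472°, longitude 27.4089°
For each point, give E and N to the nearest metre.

P1: E 501151 m, N 7240201 m; P2: E 541313 m, N 7251909 m

UTM zone 35S: λ₀ = 27°, k₀ = 0.9996.
P1 (-24.9535°, 27.0114°) → (501150.803, 7240201.067) m.
P2 (-24.8472°, 27.4089°) → (541313.092, 7251909.460) m.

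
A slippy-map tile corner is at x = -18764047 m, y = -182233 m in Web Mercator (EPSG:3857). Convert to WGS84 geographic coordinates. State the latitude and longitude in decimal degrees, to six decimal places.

R = 6378137 m. λ = x/R = -168.56030212°.
φ = 2·arctan(exp(y/R)) − 90° = 2·arctan(0.97183) − 90° = -1.63680421°.

lat -1.636804°, lon -168.560302°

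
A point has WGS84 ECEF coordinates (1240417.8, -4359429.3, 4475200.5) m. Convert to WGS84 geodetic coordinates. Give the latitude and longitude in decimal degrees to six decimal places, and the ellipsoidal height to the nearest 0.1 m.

lat 44.828100°, lon -74.117000°, h 1958.0 m

λ = atan2(Y, X) = -74.11699994°; p = √(X²+Y²) = 4532467.3 m.
Bowring's method on WGS84 (a = 6378137 m, b = 6356752.314 m) gives φ = 44.82809998°, h = 1958.040 m.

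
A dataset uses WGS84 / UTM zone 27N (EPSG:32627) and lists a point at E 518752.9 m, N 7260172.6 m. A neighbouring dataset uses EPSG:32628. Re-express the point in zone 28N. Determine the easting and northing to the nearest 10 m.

UTM 27N → geographic: φ = 65.46350006°, λ = -20.59529974°.
UTM 28N (λ₀ = -15°) forward: E = 240995.214 m, N = 7271629.370 m.

E 241000 m, N 7271630 m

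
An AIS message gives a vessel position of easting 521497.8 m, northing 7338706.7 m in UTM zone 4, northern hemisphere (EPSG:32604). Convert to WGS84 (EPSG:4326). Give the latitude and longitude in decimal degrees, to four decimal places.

lat 66.1679°, lon -158.5232°

Zone 4N: λ₀ = -159°, k₀ = 0.9996, false easting 500000 m.
Meridian distance M = (N − FN)/k₀ = 7341643.4 m.
Inverse transverse Mercator on WGS84 gives φ = 66.16790015°, λ = -158.52319956°.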